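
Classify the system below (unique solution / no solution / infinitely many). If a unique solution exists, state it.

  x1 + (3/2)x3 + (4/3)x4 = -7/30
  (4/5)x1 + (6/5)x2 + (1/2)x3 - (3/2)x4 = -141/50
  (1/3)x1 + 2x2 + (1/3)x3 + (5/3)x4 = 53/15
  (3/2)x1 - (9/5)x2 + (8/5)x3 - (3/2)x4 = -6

x1 = 8/5, x2 = 1/3, x3 = -3, x4 = 2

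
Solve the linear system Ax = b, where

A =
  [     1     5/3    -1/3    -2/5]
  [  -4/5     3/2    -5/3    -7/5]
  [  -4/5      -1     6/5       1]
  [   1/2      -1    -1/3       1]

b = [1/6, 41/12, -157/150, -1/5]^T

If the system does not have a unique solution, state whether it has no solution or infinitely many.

Row-reduce the augmented matrix:
R2 ← R2 + 4/5·R1.
R3 ← R3 + 4/5·R1.
R4 ← R4 − 1/2·R1.
R2 ← R2 / (17/6).
R1 ← R1 − 5/3·R2.
R3 ← R3 − 1/3·R2.
R4 ← R4 + 11/6·R2.
R3 ← R3 / (296/255).
R1 ← R1 − 41/51·R3.
R2 ← R2 + 58/85·R3.
R4 ← R4 + 241/170·R3.
R4 ← R4 / (17237/14800).
R1 ← R1 − 1/1480·R4.
R2 ← R2 + 327/3700·R4.
R3 ← R3 − 225/296·R4.
Reading off the reduced rows gives x_1 = -1, x_2 = 1/2, x_3 = -7/5, x_4 = 1/3.

x_1 = -1, x_2 = 1/2, x_3 = -7/5, x_4 = 1/3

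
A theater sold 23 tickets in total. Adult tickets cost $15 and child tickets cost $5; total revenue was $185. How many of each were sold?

adult tickets: 7, child tickets: 16

Let a = adult tickets, c = child tickets.
  a + c = 23
  15a + 5c = 185
From equation 1: a = 23 − c.
Substitute into equation 2 and solve: c = 16.
Then a = 7.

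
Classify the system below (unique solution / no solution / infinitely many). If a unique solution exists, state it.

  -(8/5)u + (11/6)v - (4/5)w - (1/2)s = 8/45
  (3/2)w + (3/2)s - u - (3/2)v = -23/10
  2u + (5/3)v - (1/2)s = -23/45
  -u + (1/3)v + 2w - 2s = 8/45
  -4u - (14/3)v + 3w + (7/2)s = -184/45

Row-reduce the augmented matrix:
R1 ← R1 / (-8/5).
R2 ← R2 + 1·R1.
R3 ← R3 − 2·R1.
R4 ← R4 + 1·R1.
R5 ← R5 + 4·R1.
R2 ← R2 / (-127/48).
R1 ← R1 + 55/48·R2.
R3 ← R3 − 95/24·R2.
R4 ← R4 + 13/16·R2.
R5 ← R5 + 37/4·R2.
R3 ← R3 / (253/127).
R1 ← R1 + 93/254·R3.
R2 ← R2 + 96/127·R3.
R4 ← R4 − 479/254·R3.
R5 ← R5 + 253/127·R3.
R4 ← R4 / (-3791/1012).
R1 ← R1 + 183/1012·R4.
R2 ← R2 + 21/253·R4.
R3 ← R3 − 403/506·R4.
R5 reduces to 0 = 0, so the extra equation is consistent.
Reading off the reduced rows gives u = 0, v = -2/3, w = -1, s = -6/5.

u = 0, v = -2/3, w = -1, s = -6/5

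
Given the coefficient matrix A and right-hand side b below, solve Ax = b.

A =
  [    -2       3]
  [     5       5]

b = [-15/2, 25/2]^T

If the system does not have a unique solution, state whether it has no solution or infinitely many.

x_1 = 3, x_2 = -1/2

Row-reduce the augmented matrix:
R1 ← R1 / (-2).
R2 ← R2 − 5·R1.
R2 ← R2 / (25/2).
R1 ← R1 + 3/2·R2.
Reading off the reduced rows gives x_1 = 3, x_2 = -1/2.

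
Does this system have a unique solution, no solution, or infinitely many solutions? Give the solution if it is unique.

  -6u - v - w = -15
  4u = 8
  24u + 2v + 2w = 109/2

no solution

Row-reduce:
R1 ← R1 / (-6).
R2 ← R2 − 4·R1.
R3 ← R3 − 24·R1.
R2 ← R2 / (-2/3).
R1 ← R1 − 1/6·R2.
R3 ← R3 + 2·R2.
Row 3 reduces to 0 = 1/2, a contradiction. The system is inconsistent.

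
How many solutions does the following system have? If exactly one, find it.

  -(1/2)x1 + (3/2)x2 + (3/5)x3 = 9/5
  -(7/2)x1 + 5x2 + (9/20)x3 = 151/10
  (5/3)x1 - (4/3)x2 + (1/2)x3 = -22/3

no solution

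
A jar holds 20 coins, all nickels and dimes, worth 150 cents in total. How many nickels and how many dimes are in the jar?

Let n = nickels, d = dimes.
  n + d = 20
  5n + 10d = 150
From equation 1: n = 20 − d.
Substitute into equation 2 and solve: d = 10.
Then n = 10.

nickels: 10, dimes: 10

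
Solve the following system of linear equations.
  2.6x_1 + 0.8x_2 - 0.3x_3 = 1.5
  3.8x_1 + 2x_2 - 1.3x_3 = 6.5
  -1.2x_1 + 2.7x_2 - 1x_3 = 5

Row-reduce the augmented matrix:
R1 ← R1 / (13/5).
R2 ← R2 − 19/5·R1.
R3 ← R3 + 6/5·R1.
R2 ← R2 / (54/65).
R1 ← R1 − 4/13·R2.
R3 ← R3 − 399/130·R2.
R3 ← R3 / (92/45).
R1 ← R1 − 11/54·R3.
R2 ← R2 + 28/27·R3.
Reading off the reduced rows gives x_1 = 0, x_2 = 0, x_3 = -5.

x_1 = 0, x_2 = 0, x_3 = -5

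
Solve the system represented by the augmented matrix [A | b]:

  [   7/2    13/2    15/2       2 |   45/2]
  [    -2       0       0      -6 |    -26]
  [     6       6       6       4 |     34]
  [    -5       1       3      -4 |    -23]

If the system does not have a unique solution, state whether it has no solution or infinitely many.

infinitely many solutions

Row-reduce:
R1 ← R1 / (7/2).
R2 ← R2 + 2·R1.
R3 ← R3 − 6·R1.
R4 ← R4 + 5·R1.
R2 ← R2 / (26/7).
R1 ← R1 − 13/7·R2.
R3 ← R3 + 36/7·R2.
R4 ← R4 − 72/7·R2.
R3 ← R3 / (-12/13).
R2 ← R2 − 15/13·R3.
R4 ← R4 − 24/13·R3.
Rank is 3 with 4 unknowns, leaving x_4 free.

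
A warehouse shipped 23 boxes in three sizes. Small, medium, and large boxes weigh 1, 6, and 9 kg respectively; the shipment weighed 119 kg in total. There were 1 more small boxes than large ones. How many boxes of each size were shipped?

small boxes: 8, medium boxes: 8, large boxes: 7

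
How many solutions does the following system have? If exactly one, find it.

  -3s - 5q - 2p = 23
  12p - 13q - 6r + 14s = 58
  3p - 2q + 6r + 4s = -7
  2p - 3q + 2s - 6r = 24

infinitely many solutions

Row-reduce:
R1 ← R1 / (-2).
R2 ← R2 − 12·R1.
R3 ← R3 − 3·R1.
R4 ← R4 − 2·R1.
R2 ← R2 / (-43).
R1 ← R1 − 5/2·R2.
R3 ← R3 + 19/2·R2.
R4 ← R4 + 8·R2.
R3 ← R3 / (315/43).
R1 ← R1 + 15/43·R3.
R2 ← R2 − 6/43·R3.
R4 ← R4 + 210/43·R3.
Rank is 3 with 4 unknowns, leaving s free.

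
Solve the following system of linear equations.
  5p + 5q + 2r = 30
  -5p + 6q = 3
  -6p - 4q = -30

Row-reduce the augmented matrix:
R1 ← R1 / (5).
R2 ← R2 + 5·R1.
R3 ← R3 + 6·R1.
R2 ← R2 / (11).
R1 ← R1 − 1·R2.
R3 ← R3 − 2·R2.
R3 ← R3 / (112/55).
R1 ← R1 − 12/55·R3.
R2 ← R2 − 2/11·R3.
Reading off the reduced rows gives p = 3, q = 3, r = 0.

p = 3, q = 3, r = 0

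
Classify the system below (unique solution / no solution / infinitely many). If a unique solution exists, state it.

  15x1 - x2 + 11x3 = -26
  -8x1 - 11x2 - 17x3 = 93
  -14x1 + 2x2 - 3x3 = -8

x1 = 1, x2 = -3, x3 = -4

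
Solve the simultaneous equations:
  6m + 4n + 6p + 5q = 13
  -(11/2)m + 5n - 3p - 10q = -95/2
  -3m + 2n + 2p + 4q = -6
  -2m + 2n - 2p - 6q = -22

Row-reduce:
R1 ← R1 / (6).
R2 ← R2 + 11/2·R1.
R3 ← R3 + 3·R1.
R4 ← R4 + 2·R1.
R2 ← R2 / (26/3).
R1 ← R1 − 2/3·R2.
R3 ← R3 − 4·R2.
R4 ← R4 − 10/3·R2.
R3 ← R3 / (50/13).
R1 ← R1 − 21/26·R3.
R2 ← R2 − 15/52·R3.
R4 ← R4 + 25/26·R3.
Row 4 reduces to 0 = 1/4, a contradiction. The system is inconsistent.

no solution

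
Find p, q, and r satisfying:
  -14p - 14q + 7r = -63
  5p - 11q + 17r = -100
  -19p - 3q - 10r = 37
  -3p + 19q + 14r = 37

Row-reduce the augmented matrix:
R1 ← R1 / (-14).
R2 ← R2 − 5·R1.
R3 ← R3 + 19·R1.
R4 ← R4 + 3·R1.
R2 ← R2 / (-16).
R1 ← R1 − 1·R2.
R3 ← R3 − 16·R2.
R4 ← R4 − 22·R2.
Swap R3 and R4.
R3 ← R3 / (629/16).
R1 ← R1 − 23/32·R3.
R2 ← R2 + 39/32·R3.
R4 reduces to 0 = 0, so the extra equation is consistent.
Reading off the reduced rows gives p = -1, q = 4, r = -3.

p = -1, q = 4, r = -3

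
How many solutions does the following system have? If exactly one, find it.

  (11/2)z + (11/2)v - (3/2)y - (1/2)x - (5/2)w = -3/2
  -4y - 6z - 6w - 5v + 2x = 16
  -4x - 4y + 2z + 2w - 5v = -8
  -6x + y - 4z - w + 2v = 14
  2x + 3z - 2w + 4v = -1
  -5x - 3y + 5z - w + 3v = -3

no solution

Row-reduce:
R1 ← R1 / (-1/2).
R2 ← R2 − 2·R1.
R3 ← R3 + 4·R1.
R4 ← R4 + 6·R1.
R5 ← R5 − 2·R1.
R6 ← R6 + 5·R1.
R2 ← R2 / (-10).
R1 ← R1 − 3·R2.
R3 ← R3 − 8·R2.
R4 ← R4 − 19·R2.
R5 ← R5 + 6·R2.
R6 ← R6 − 12·R2.
R3 ← R3 / (-146/5).
R1 ← R1 + 31/5·R3.
R2 ← R2 + 8/5·R3.
R4 ← R4 + 198/5·R3.
R5 ← R5 − 77/5·R3.
R6 ← R6 + 154/5·R3.
R4 ← R4 / (-1013/73).
R1 ← R1 + 128/73·R4.
R2 ← R2 − 80/73·R4.
R3 ← R3 + 23/73·R4.
R5 ← R5 − 179/73·R4.
R6 ← R6 + 358/73·R4.
R5 ← R5 / (12/1013).
R1 ← R1 + 450/1013·R5.
R2 ← R2 − 3095/2026·R5.
R3 ← R3 − 853/1013·R5.
R4 ← R4 + 2381/2026·R5.
R6 ← R6 + 24/1013·R5.
Row 6 reduces to 0 = -2, a contradiction. The system is inconsistent.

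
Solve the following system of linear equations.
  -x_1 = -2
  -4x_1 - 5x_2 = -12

x_1 = 2, x_2 = 4/5

Row-reduce the augmented matrix:
R1 ← R1 / (-1).
R2 ← R2 + 4·R1.
R2 ← R2 / (-5).
Reading off the reduced rows gives x_1 = 2, x_2 = 4/5.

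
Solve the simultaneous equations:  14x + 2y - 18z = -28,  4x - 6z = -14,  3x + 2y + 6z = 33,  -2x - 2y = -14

x = 1, y = 6, z = 3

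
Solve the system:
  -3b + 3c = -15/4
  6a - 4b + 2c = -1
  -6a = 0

a = 0, b = -3/4, c = -2

Row-reduce the augmented matrix:
Swap R1 and R2.
R1 ← R1 / (6).
R3 ← R3 + 6·R1.
R2 ← R2 / (-3).
R1 ← R1 + 2/3·R2.
R3 ← R3 + 4·R2.
R3 ← R3 / (-2).
R1 ← R1 + 1/3·R3.
R2 ← R2 + 1·R3.
Reading off the reduced rows gives a = 0, b = -3/4, c = -2.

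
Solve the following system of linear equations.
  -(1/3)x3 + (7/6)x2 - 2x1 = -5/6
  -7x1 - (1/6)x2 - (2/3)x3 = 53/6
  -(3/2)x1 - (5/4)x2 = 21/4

Row-reduce:
R1 ← R1 / (-2).
R2 ← R2 + 7·R1.
R3 ← R3 + 3/2·R1.
R2 ← R2 / (-17/4).
R1 ← R1 + 7/12·R2.
R3 ← R3 + 17/8·R2.
Rank is 2 with 3 unknowns, leaving x3 free.

infinitely many solutions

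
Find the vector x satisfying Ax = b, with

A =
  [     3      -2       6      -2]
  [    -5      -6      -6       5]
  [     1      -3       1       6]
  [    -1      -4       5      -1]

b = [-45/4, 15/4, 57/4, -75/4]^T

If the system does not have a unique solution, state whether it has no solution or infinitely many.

Row-reduce the augmented matrix:
R1 ← R1 / (3).
R2 ← R2 + 5·R1.
R3 ← R3 − 1·R1.
R4 ← R4 + 1·R1.
R2 ← R2 / (-28/3).
R1 ← R1 + 2/3·R2.
R3 ← R3 + 7/3·R2.
R4 ← R4 + 14/3·R2.
R3 ← R3 / (-2).
R1 ← R1 − 12/7·R3.
R2 ← R2 + 3/7·R3.
R4 ← R4 − 5·R3.
R4 ← R4 / (105/8).
R1 ← R1 − 32/7·R4.
R2 ← R2 + 85/56·R4.
R3 ← R3 + 25/8·R4.
Reading off the reduced rows gives x_1 = 9/4, x_2 = 3/2, x_3 = -3/2, x_4 = 3.

x_1 = 9/4, x_2 = 3/2, x_3 = -3/2, x_4 = 3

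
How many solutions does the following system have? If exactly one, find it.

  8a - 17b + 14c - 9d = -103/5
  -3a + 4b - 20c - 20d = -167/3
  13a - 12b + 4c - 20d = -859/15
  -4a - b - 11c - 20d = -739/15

Row-reduce the augmented matrix:
R1 ← R1 / (8).
R2 ← R2 + 3·R1.
R3 ← R3 − 13·R1.
R4 ← R4 + 4·R1.
R2 ← R2 / (-19/8).
R1 ← R1 + 17/8·R2.
R3 ← R3 − 125/8·R2.
R4 ← R4 + 19/2·R2.
R3 ← R3 / (-2200/19).
R1 ← R1 − 284/19·R3.
R2 ← R2 − 118/19·R3.
R4 ← R4 − 55·R3.
R4 ← R4 / (-33/5).
R1 ← R1 + 208/275·R4.
R2 ← R2 − 359/275·R4.
R3 ← R3 − 378/275·R4.
Reading off the reduced rows gives a = -1, b = 0, c = 3/5, d = 7/3.

a = -1, b = 0, c = 3/5, d = 7/3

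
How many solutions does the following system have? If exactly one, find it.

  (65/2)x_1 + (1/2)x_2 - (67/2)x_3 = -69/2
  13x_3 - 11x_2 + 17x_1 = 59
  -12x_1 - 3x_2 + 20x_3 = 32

Row-reduce:
R1 ← R1 / (65/2).
R2 ← R2 − 17·R1.
R3 ← R3 + 12·R1.
R2 ← R2 / (-732/65).
R1 ← R1 − 1/65·R2.
R3 ← R3 + 183/65·R2.
Rank is 2 with 3 unknowns, leaving x_3 free.

infinitely many solutions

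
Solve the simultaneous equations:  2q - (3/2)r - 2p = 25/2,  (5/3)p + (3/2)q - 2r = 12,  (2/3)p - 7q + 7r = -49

infinitely many solutions

Row-reduce:
R1 ← R1 / (-2).
R2 ← R2 − 5/3·R1.
R3 ← R3 − 2/3·R1.
R2 ← R2 / (19/6).
R1 ← R1 + 1·R2.
R3 ← R3 + 19/3·R2.
Rank is 2 with 3 unknowns, leaving r free.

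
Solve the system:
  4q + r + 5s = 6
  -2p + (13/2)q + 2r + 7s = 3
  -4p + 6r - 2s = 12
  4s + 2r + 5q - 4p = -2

no solution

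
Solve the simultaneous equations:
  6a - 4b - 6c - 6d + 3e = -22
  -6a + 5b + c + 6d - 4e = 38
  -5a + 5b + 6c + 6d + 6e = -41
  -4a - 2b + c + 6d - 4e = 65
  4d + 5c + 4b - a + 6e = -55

a = -4, b = -5, c = -3, d = 3, e = -6

Row-reduce the augmented matrix:
R1 ← R1 / (6).
R2 ← R2 + 6·R1.
R3 ← R3 + 5·R1.
R4 ← R4 + 4·R1.
R5 ← R5 + 1·R1.
R1 ← R1 + 2/3·R2.
R3 ← R3 − 5/3·R2.
R4 ← R4 + 14/3·R2.
R5 ← R5 − 10/3·R2.
R3 ← R3 / (28/3).
R1 ← R1 + 13/3·R3.
R2 ← R2 + 5·R3.
R4 ← R4 + 79/3·R3.
R5 ← R5 − 62/3·R3.
R4 ← R4 / (135/28).
R1 ← R1 + 15/28·R4.
R2 ← R2 − 15/28·R4.
R3 ← R3 − 3/28·R4.
R5 ← R5 − 11/14·R4.
R5 ← R5 / (-244/15).
R1 ← R1 − 7·R5.
R2 ← R2 − 2·R5.
R3 ← R3 − 3/5·R5.
R4 ← R4 − 137/30·R5.
Reading off the reduced rows gives a = -4, b = -5, c = -3, d = 3, e = -6.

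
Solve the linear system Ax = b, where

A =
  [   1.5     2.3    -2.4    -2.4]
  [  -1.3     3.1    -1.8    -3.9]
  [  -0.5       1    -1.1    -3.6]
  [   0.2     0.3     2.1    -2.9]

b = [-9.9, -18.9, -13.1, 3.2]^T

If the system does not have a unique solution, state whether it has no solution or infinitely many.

Row-reduce the augmented matrix:
R1 ← R1 / (3/2).
R2 ← R2 + 13/10·R1.
R3 ← R3 + 1/2·R1.
R4 ← R4 − 1/5·R1.
R2 ← R2 / (382/75).
R1 ← R1 − 23/15·R2.
R3 ← R3 − 53/30·R2.
R4 ← R4 + 1/150·R2.
R3 ← R3 / (-2117/3820).
R1 ← R1 + 165/382·R3.
R2 ← R2 + 291/382·R3.
R4 ← R4 − 1845/764·R3.
R4 ← R4 / (-134669/10585).
R1 ← R1 − 8523/4234·R4.
R2 ← R2 − 8565/4234·R4.
R3 ← R3 − 17769/4234·R4.
Reading off the reduced rows gives x_1 = 3, x_2 = 0, x_3 = 4, x_4 = 2.

x_1 = 3, x_2 = 0, x_3 = 4, x_4 = 2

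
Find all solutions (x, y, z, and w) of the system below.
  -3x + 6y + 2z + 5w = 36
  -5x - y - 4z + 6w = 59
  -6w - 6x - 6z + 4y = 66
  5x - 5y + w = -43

x = -6, y = 3, z = -5, w = 2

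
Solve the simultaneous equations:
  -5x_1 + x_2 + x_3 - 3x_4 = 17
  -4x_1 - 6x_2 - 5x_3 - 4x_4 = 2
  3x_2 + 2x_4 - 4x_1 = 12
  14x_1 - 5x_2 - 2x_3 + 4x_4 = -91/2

Row-reduce:
R1 ← R1 / (-5).
R2 ← R2 + 4·R1.
R3 ← R3 + 4·R1.
R4 ← R4 − 14·R1.
R2 ← R2 / (-34/5).
R1 ← R1 + 1/5·R2.
R3 ← R3 − 11/5·R2.
R4 ← R4 + 11/5·R2.
R3 ← R3 / (-91/34).
R1 ← R1 + 1/34·R3.
R2 ← R2 − 29/34·R3.
R4 ← R4 − 91/34·R3.
Row 4 reduces to 0 = 1/2, a contradiction. The system is inconsistent.

no solution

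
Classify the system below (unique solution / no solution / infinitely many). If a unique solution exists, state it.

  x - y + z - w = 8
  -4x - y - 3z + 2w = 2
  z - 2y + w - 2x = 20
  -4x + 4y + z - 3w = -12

Row-reduce the augmented matrix:
R2 ← R2 + 4·R1.
R3 ← R3 + 2·R1.
R4 ← R4 + 4·R1.
R2 ← R2 / (-5).
R1 ← R1 + 1·R2.
R3 ← R3 + 4·R2.
R3 ← R3 / (11/5).
R1 ← R1 − 4/5·R3.
R2 ← R2 + 1/5·R3.
R4 ← R4 − 5·R3.
R4 ← R4 / (-92/11).
R1 ← R1 + 9/11·R4.
R2 ← R2 − 5/11·R4.
R3 ← R3 − 3/11·R4.
Reading off the reduced rows gives x = -2, y = -6, z = 4, w = 0.

x = -2, y = -6, z = 4, w = 0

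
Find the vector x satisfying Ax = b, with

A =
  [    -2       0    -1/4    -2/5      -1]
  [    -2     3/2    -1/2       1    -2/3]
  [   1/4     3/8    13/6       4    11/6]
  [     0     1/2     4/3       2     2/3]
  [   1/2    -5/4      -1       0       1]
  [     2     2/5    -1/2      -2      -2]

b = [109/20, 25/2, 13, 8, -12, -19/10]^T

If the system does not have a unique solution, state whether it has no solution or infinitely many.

Row-reduce:
R1 ← R1 / (-2).
R2 ← R2 + 2·R1.
R3 ← R3 − 1/4·R1.
R5 ← R5 − 1/2·R1.
R6 ← R6 − 2·R1.
R2 ← R2 / (3/2).
R3 ← R3 − 3/8·R2.
R4 ← R4 − 1/2·R2.
R5 ← R5 + 5/4·R2.
R6 ← R6 − 2/5·R2.
R3 ← R3 / (211/96).
R1 ← R1 − 1/8·R3.
R2 ← R2 + 1/6·R3.
R4 ← R4 − 17/12·R3.
R5 ← R5 + 61/48·R3.
R6 ← R6 + 41/60·R3.
R4 ← R4 / (-2491/3165).
R1 ← R1 + 1/211·R4.
R2 ← R2 − 3818/3165·R4.
R3 ← R3 − 1728/1055·R4.
R5 ← R5 − 9964/3165·R4.
R6 ← R6 + 26176/15825·R4.
Swap R5 and R6.
R5 ← R5 / (-57916/37365).
R1 ← R1 − 3068/7473·R5.
R2 ← R2 + 3052/7473·R5.
R3 ← R3 + 708/2491·R5.
R4 ← R4 − 4670/7473·R5.
Row 6 reduces to 0 = -6, a contradiction. The system is inconsistent.

no solution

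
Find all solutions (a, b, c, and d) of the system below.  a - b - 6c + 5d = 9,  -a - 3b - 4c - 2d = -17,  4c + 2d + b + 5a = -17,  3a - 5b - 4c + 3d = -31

Row-reduce the augmented matrix:
R2 ← R2 + 1·R1.
R3 ← R3 − 5·R1.
R4 ← R4 − 3·R1.
R2 ← R2 / (-4).
R1 ← R1 + 1·R2.
R3 ← R3 − 6·R2.
R4 ← R4 + 2·R2.
R3 ← R3 / (19).
R1 ← R1 + 7/2·R3.
R2 ← R2 − 5/2·R3.
R4 ← R4 − 19·R3.
R4 ← R4 / (5).
R1 ← R1 − 16/19·R4.
R2 ← R2 − 32/19·R4.
R3 ← R3 + 37/38·R4.
Reading off the reduced rows gives a = -6, b = 5, c = 0, d = 4.

a = -6, b = 5, c = 0, d = 4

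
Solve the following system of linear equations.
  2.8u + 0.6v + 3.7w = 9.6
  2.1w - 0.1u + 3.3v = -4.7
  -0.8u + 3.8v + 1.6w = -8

Row-reduce the augmented matrix:
R1 ← R1 / (14/5).
R2 ← R2 + 1/10·R1.
R3 ← R3 + 4/5·R1.
R2 ← R2 / (93/28).
R1 ← R1 − 3/14·R2.
R3 ← R3 − 139/35·R2.
R3 ← R3 / (-11/930).
R1 ← R1 − 73/62·R3.
R2 ← R2 − 125/186·R3.
Reading off the reduced rows gives u = -1, v = -4, w = 4.

u = -1, v = -4, w = 4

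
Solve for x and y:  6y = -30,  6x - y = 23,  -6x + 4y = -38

x = 3, y = -5

Row-reduce the augmented matrix:
Swap R1 and R2.
R1 ← R1 / (6).
R3 ← R3 + 6·R1.
R2 ← R2 / (6).
R1 ← R1 + 1/6·R2.
R3 ← R3 − 3·R2.
R3 reduces to 0 = 0, so the extra equation is consistent.
Reading off the reduced rows gives x = 3, y = -5.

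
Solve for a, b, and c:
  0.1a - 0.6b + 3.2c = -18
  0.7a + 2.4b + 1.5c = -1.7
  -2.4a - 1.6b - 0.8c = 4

Row-reduce the augmented matrix:
R1 ← R1 / (1/10).
R2 ← R2 − 7/10·R1.
R3 ← R3 + 12/5·R1.
R2 ← R2 / (33/5).
R1 ← R1 + 6·R2.
R3 ← R3 + 16·R2.
R3 ← R3 / (76/3).
R1 ← R1 − 13·R3.
R2 ← R2 + 19/6·R3.
Reading off the reduced rows gives a = -2, b = 3, c = -5.

a = -2, b = 3, c = -5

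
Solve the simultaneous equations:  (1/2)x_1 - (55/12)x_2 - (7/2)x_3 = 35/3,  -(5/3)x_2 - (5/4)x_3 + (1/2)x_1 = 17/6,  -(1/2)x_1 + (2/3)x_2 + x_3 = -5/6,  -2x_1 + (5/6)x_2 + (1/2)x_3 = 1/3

Row-reduce:
R1 ← R1 / (1/2).
R2 ← R2 − 1/2·R1.
R3 ← R3 + 1/2·R1.
R4 ← R4 + 2·R1.
R2 ← R2 / (35/12).
R1 ← R1 + 55/6·R2.
R3 ← R3 + 47/12·R2.
R4 ← R4 + 35/2·R2.
R3 ← R3 / (73/140).
R1 ← R1 − 1/14·R3.
R2 ← R2 − 27/35·R3.
Row 4 reduces to 0 = -6, a contradiction. The system is inconsistent.

no solution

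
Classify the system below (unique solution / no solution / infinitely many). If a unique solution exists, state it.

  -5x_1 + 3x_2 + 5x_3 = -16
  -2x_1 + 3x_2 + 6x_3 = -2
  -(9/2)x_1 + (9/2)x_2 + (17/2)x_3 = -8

no solution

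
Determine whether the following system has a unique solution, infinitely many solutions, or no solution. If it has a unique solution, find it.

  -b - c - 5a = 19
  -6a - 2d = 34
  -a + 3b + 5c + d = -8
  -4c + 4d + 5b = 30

a = -4, b = 6, c = -5, d = -5

Row-reduce the augmented matrix:
R1 ← R1 / (-5).
R2 ← R2 + 6·R1.
R3 ← R3 + 1·R1.
R2 ← R2 / (6/5).
R1 ← R1 − 1/5·R2.
R3 ← R3 − 16/5·R2.
R4 ← R4 − 5·R2.
R3 ← R3 / (2).
R2 ← R2 − 1·R3.
R4 ← R4 + 9·R3.
R4 ← R4 / (245/6).
R1 ← R1 − 1/3·R4.
R2 ← R2 + 29/6·R4.
R3 ← R3 − 19/6·R4.
Reading off the reduced rows gives a = -4, b = 6, c = -5, d = -5.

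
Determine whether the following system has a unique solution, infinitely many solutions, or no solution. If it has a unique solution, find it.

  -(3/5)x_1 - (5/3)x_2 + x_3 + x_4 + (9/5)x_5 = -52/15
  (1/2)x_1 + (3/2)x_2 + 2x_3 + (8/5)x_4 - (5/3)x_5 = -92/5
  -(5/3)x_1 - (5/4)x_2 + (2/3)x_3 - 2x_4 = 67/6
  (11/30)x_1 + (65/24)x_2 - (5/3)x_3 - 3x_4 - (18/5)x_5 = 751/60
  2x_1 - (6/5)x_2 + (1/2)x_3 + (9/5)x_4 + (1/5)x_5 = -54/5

infinitely many solutions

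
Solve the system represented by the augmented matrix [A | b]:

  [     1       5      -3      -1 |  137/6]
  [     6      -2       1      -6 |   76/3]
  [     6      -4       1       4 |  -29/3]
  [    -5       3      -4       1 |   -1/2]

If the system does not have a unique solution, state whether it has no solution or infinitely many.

Row-reduce the augmented matrix:
R2 ← R2 − 6·R1.
R3 ← R3 − 6·R1.
R4 ← R4 + 5·R1.
R2 ← R2 / (-32).
R1 ← R1 − 5·R2.
R3 ← R3 + 34·R2.
R4 ← R4 − 28·R2.
R3 ← R3 / (-19/16).
R1 ← R1 + 1/32·R3.
R2 ← R2 + 19/32·R3.
R4 ← R4 + 19/8·R3.
R4 ← R4 / (-24).
R1 ← R1 + 24/19·R4.
R2 ← R2 + 5·R4.
R3 ← R3 + 160/19·R4.
Reading off the reduced rows gives x_1 = 7/3, x_2 = 5/2, x_3 = -5/3, x_4 = -3.

x_1 = 7/3, x_2 = 5/2, x_3 = -5/3, x_4 = -3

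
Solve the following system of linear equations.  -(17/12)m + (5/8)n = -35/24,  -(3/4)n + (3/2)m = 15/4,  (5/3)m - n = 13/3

no solution

Row-reduce:
R1 ← R1 / (-17/12).
R2 ← R2 − 3/2·R1.
R3 ← R3 − 5/3·R1.
R2 ← R2 / (-3/34).
R1 ← R1 + 15/34·R2.
R3 ← R3 + 9/34·R2.
Row 3 reduces to 0 = -4, a contradiction. The system is inconsistent.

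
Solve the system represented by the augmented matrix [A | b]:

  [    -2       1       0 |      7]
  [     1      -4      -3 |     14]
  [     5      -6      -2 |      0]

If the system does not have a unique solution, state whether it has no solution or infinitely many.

x_1 = -6, x_2 = -5, x_3 = 0

Row-reduce the augmented matrix:
R1 ← R1 / (-2).
R2 ← R2 − 1·R1.
R3 ← R3 − 5·R1.
R2 ← R2 / (-7/2).
R1 ← R1 + 1/2·R2.
R3 ← R3 + 7/2·R2.
R1 ← R1 − 3/7·R3.
R2 ← R2 − 6/7·R3.
Reading off the reduced rows gives x_1 = -6, x_2 = -5, x_3 = 0.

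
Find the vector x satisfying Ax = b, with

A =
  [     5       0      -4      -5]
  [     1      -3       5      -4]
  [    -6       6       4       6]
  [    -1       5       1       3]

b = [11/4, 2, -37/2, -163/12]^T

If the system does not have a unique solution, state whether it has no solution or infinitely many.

Row-reduce the augmented matrix:
R1 ← R1 / (5).
R2 ← R2 − 1·R1.
R3 ← R3 + 6·R1.
R4 ← R4 + 1·R1.
R2 ← R2 / (-3).
R3 ← R3 − 6·R2.
R4 ← R4 − 5·R2.
R3 ← R3 / (54/5).
R1 ← R1 + 4/5·R3.
R2 ← R2 + 29/15·R3.
R4 ← R4 − 148/15·R3.
R4 ← R4 / (67/27).
R1 ← R1 + 13/9·R4.
R2 ← R2 + 2/27·R4.
R3 ← R3 + 5/9·R4.
Reading off the reduced rows gives x_1 = 0, x_2 = -8/3, x_3 = -1, x_4 = 1/4.

x_1 = 0, x_2 = -8/3, x_3 = -1, x_4 = 1/4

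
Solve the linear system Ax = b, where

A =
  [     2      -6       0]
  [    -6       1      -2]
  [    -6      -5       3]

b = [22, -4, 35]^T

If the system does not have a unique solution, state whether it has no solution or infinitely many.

x_1 = -1, x_2 = -4, x_3 = 3

Row-reduce the augmented matrix:
R1 ← R1 / (2).
R2 ← R2 + 6·R1.
R3 ← R3 + 6·R1.
R2 ← R2 / (-17).
R1 ← R1 + 3·R2.
R3 ← R3 + 23·R2.
R3 ← R3 / (97/17).
R1 ← R1 − 6/17·R3.
R2 ← R2 − 2/17·R3.
Reading off the reduced rows gives x_1 = -1, x_2 = -4, x_3 = 3.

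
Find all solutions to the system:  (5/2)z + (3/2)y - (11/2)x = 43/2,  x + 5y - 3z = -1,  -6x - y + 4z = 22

Row-reduce:
R1 ← R1 / (-11/2).
R2 ← R2 − 1·R1.
R3 ← R3 + 6·R1.
R2 ← R2 / (58/11).
R1 ← R1 + 3/11·R2.
R3 ← R3 + 29/11·R2.
Rank is 2 with 3 unknowns, leaving z free.

infinitely many solutions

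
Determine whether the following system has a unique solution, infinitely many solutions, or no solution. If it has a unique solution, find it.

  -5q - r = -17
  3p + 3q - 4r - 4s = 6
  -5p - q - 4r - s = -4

infinitely many solutions

Row-reduce:
Swap R1 and R2.
R1 ← R1 / (3).
R3 ← R3 + 5·R1.
R2 ← R2 / (-5).
R1 ← R1 − 1·R2.
R3 ← R3 − 4·R2.
R3 ← R3 / (-172/15).
R1 ← R1 + 23/15·R3.
R2 ← R2 − 1/5·R3.
Rank is 3 with 4 unknowns, leaving s free.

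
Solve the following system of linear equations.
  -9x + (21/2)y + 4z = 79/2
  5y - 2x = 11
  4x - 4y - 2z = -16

no solution

Row-reduce:
R1 ← R1 / (-9).
R2 ← R2 + 2·R1.
R3 ← R3 − 4·R1.
R2 ← R2 / (8/3).
R1 ← R1 + 7/6·R2.
R3 ← R3 − 2/3·R2.
Row 3 reduces to 0 = 1, a contradiction. The system is inconsistent.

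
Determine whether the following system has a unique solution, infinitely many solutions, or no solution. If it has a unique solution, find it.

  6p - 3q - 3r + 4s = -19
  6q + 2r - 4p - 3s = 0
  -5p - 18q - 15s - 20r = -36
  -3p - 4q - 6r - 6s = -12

Row-reduce:
R1 ← R1 / (6).
R2 ← R2 + 4·R1.
R3 ← R3 + 5·R1.
R4 ← R4 + 3·R1.
R2 ← R2 / (4).
R1 ← R1 + 1/2·R2.
R3 ← R3 + 41/2·R2.
R4 ← R4 + 11/2·R2.
R3 ← R3 / (-45/2).
R1 ← R1 + 1/2·R3.
R4 ← R4 + 15/2·R3.
Rank is 3 with 4 unknowns, leaving s free.

infinitely many solutions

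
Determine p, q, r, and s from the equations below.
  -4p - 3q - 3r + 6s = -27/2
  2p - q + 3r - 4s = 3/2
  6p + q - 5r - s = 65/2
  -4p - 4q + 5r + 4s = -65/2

p = 3, q = 1, r = -5/2, s = -1

Row-reduce the augmented matrix:
R1 ← R1 / (-4).
R2 ← R2 − 2·R1.
R3 ← R3 − 6·R1.
R4 ← R4 + 4·R1.
R2 ← R2 / (-5/2).
R1 ← R1 − 3/4·R2.
R3 ← R3 + 7/2·R2.
R4 ← R4 + 1·R2.
R3 ← R3 / (-58/5).
R1 ← R1 − 6/5·R3.
R2 ← R2 + 3/5·R3.
R4 ← R4 − 37/5·R3.
R4 ← R4 / (255/58).
R1 ← R1 + 24/29·R4.
R2 ← R2 + 5/58·R4.
R3 ← R3 + 47/58·R4.
Reading off the reduced rows gives p = 3, q = 1, r = -5/2, s = -1.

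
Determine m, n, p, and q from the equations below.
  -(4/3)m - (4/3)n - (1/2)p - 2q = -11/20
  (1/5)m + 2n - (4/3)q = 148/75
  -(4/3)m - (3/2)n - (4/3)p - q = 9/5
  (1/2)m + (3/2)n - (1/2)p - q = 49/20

Row-reduce the augmented matrix:
R1 ← R1 / (-4/3).
R2 ← R2 − 1/5·R1.
R3 ← R3 + 4/3·R1.
R4 ← R4 − 1/2·R1.
R2 ← R2 / (9/5).
R1 ← R1 − 1·R2.
R3 ← R3 + 1/6·R2.
R4 ← R4 − 1·R2.
R3 ← R3 / (-121/144).
R1 ← R1 − 5/12·R3.
R2 ← R2 + 1/24·R3.
R4 ← R4 + 31/48·R3.
R4 ← R4 / (-148/99).
R1 ← R1 − 280/99·R4.
R2 ← R2 + 94/99·R4.
R3 ← R3 + 100/99·R4.
Reading off the reduced rows gives m = -4/5, n = 7/5, p = -5/2, q = 1/2.

m = -4/5, n = 7/5, p = -5/2, q = 1/2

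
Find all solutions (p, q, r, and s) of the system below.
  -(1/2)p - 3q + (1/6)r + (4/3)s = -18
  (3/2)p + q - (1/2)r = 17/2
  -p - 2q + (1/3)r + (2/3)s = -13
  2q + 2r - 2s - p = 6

no solution

Row-reduce:
R1 ← R1 / (-1/2).
R2 ← R2 − 3/2·R1.
R3 ← R3 + 1·R1.
R4 ← R4 + 1·R1.
R2 ← R2 / (-8).
R1 ← R1 − 6·R2.
R3 ← R3 − 4·R2.
R4 ← R4 − 8·R2.
Swap R3 and R4.
R3 ← R3 / (5/3).
R1 ← R1 + 1/3·R3.
Row 4 reduces to 0 = 1/4, a contradiction. The system is inconsistent.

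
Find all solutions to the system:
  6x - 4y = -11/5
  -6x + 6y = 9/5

x = -1/2, y = -1/5

Row-reduce the augmented matrix:
R1 ← R1 / (6).
R2 ← R2 + 6·R1.
R2 ← R2 / (2).
R1 ← R1 + 2/3·R2.
Reading off the reduced rows gives x = -1/2, y = -1/5.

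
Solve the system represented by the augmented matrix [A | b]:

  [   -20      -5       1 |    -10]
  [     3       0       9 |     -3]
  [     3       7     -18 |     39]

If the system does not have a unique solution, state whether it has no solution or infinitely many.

Row-reduce the augmented matrix:
R1 ← R1 / (-20).
R2 ← R2 − 3·R1.
R3 ← R3 − 3·R1.
R2 ← R2 / (-3/4).
R1 ← R1 − 1/4·R2.
R3 ← R3 − 25/4·R2.
R3 ← R3 / (292/5).
R1 ← R1 − 3·R3.
R2 ← R2 + 61/5·R3.
Reading off the reduced rows gives x_1 = -1, x_2 = 6, x_3 = 0.

x_1 = -1, x_2 = 6, x_3 = 0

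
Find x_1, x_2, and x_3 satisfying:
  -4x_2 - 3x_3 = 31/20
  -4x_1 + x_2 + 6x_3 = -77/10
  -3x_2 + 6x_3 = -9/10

x_1 = 3/2, x_2 = -1/5, x_3 = -1/4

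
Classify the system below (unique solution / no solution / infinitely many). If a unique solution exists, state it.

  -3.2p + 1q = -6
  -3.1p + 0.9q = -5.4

p = 0, q = -6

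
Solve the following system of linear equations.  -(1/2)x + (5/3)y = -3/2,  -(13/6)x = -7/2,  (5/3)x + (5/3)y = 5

Row-reduce:
R1 ← R1 / (-1/2).
R2 ← R2 + 13/6·R1.
R3 ← R3 − 5/3·R1.
R2 ← R2 / (-65/9).
R1 ← R1 + 10/3·R2.
R3 ← R3 − 65/9·R2.
Row 3 reduces to 0 = 3, a contradiction. The system is inconsistent.

no solution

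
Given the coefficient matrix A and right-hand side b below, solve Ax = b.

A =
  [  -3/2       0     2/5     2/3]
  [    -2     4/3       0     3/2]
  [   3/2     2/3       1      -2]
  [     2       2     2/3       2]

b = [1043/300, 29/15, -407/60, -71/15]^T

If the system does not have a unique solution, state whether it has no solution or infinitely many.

x_1 = -3/2, x_2 = -13/5, x_3 = 2/5, x_4 = 8/5

Row-reduce the augmented matrix:
R1 ← R1 / (-3/2).
R2 ← R2 + 2·R1.
R3 ← R3 − 3/2·R1.
R4 ← R4 − 2·R1.
R2 ← R2 / (4/3).
R3 ← R3 − 2/3·R2.
R4 ← R4 − 2·R2.
R3 ← R3 / (5/3).
R1 ← R1 + 4/15·R3.
R2 ← R2 + 2/5·R3.
R4 ← R4 − 2·R3.
R4 ← R4 / (709/180).
R1 ← R1 + 53/75·R4.
R2 ← R2 − 13/200·R4.
R3 ← R3 + 59/60·R4.
Reading off the reduced rows gives x_1 = -3/2, x_2 = -13/5, x_3 = 2/5, x_4 = 8/5.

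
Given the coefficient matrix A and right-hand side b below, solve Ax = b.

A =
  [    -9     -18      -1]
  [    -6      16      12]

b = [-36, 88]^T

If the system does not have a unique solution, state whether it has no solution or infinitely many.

infinitely many solutions

Row-reduce:
R1 ← R1 / (-9).
R2 ← R2 + 6·R1.
R2 ← R2 / (28).
R1 ← R1 − 2·R2.
Rank is 2 with 3 unknowns, leaving x_3 free.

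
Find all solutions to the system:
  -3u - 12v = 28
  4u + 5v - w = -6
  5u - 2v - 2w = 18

Row-reduce:
R1 ← R1 / (-3).
R2 ← R2 − 4·R1.
R3 ← R3 − 5·R1.
R2 ← R2 / (-11).
R1 ← R1 − 4·R2.
R3 ← R3 + 22·R2.
Row 3 reduces to 0 = 2, a contradiction. The system is inconsistent.

no solution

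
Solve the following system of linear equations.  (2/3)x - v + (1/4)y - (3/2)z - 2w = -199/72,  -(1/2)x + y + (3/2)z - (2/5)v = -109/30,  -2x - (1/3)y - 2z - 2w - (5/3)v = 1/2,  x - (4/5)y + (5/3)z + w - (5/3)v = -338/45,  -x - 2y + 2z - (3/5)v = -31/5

Row-reduce the augmented matrix:
R1 ← R1 / (2/3).
R2 ← R2 + 1/2·R1.
R3 ← R3 + 2·R1.
R4 ← R4 − 1·R1.
R5 ← R5 + 1·R1.
R2 ← R2 / (19/16).
R1 ← R1 − 3/8·R2.
R3 ← R3 − 5/12·R2.
R4 ← R4 + 47/40·R2.
R5 ← R5 + 13/8·R2.
R3 ← R3 / (-126/19).
R1 ← R1 + 45/19·R3.
R2 ← R2 − 6/19·R3.
R4 ← R4 − 1222/285·R3.
R5 ← R5 − 5/19·R3.
R4 ← R4 / (-2189/945).
R1 ← R1 − 1/7·R4.
R2 ← R2 + 34/21·R4.
R3 ← R3 − 71/63·R4.
R5 ← R5 + 337/63·R4.
R5 ← R5 / (121161/21890).
R1 ← R1 − 2961/21890·R5.
R2 ← R2 − 3649/2189·R5.
R3 ← R3 + 29177/21890·R5.
R4 ← R4 − 19188/10945·R5.
Reading off the reduced rows gives x = -4/3, y = 1/2, z = -8/3, w = 2, v = 2.

x = -4/3, y = 1/2, z = -8/3, w = 2, v = 2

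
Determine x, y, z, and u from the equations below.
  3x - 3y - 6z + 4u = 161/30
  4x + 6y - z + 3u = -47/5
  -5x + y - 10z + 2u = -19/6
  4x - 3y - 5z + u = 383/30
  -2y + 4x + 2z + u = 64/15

x = 7/5, y = -3/2, z = -1, u = -7/3

Row-reduce the augmented matrix:
R1 ← R1 / (3).
R2 ← R2 − 4·R1.
R3 ← R3 + 5·R1.
R4 ← R4 − 4·R1.
R5 ← R5 − 4·R1.
R2 ← R2 / (10).
R1 ← R1 + 1·R2.
R3 ← R3 + 4·R2.
R4 ← R4 − 1·R2.
R5 ← R5 − 2·R2.
R3 ← R3 / (-86/5).
R1 ← R1 + 13/10·R3.
R2 ← R2 − 7/10·R3.
R4 ← R4 − 23/10·R3.
R5 ← R5 − 43/5·R3.
R4 ← R4 / (-791/258).
R1 ← R1 − 133/258·R4.
R2 ← R2 − 7/86·R4.
R3 ← R3 + 58/129·R4.
R5 reduces to 0 = 0, so the extra equation is consistent.
Reading off the reduced rows gives x = 7/5, y = -3/2, z = -1, u = -7/3.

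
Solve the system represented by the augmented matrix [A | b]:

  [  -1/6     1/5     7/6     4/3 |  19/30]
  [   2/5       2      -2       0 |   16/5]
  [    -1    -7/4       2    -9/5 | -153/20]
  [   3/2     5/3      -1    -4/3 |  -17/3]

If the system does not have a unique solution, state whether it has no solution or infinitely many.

x_1 = -2, x_2 = -1, x_3 = -3, x_4 = 3

Row-reduce the augmented matrix:
R1 ← R1 / (-1/6).
R2 ← R2 − 2/5·R1.
R3 ← R3 + 1·R1.
R4 ← R4 − 3/2·R1.
R2 ← R2 / (62/25).
R1 ← R1 + 6/5·R2.
R3 ← R3 + 59/20·R2.
R4 ← R4 − 52/15·R2.
R3 ← R3 / (-251/62).
R1 ← R1 + 205/31·R3.
R2 ← R2 − 10/31·R3.
R4 ← R4 − 1559/186·R3.
R4 ← R4 / (-23401/3765).
R1 ← R1 − 838/251·R4.
R2 ← R2 − 204/251·R4.
R3 ← R3 − 1858/1255·R4.
Reading off the reduced rows gives x_1 = -2, x_2 = -1, x_3 = -3, x_4 = 3.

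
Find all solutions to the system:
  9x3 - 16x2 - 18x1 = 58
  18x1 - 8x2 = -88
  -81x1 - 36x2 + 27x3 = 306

infinitely many solutions

Row-reduce:
R1 ← R1 / (-18).
R2 ← R2 − 18·R1.
R3 ← R3 + 81·R1.
R2 ← R2 / (-24).
R1 ← R1 − 8/9·R2.
R3 ← R3 − 36·R2.
Rank is 2 with 3 unknowns, leaving x3 free.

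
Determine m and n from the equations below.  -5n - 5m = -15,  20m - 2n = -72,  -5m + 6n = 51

m = -3, n = 6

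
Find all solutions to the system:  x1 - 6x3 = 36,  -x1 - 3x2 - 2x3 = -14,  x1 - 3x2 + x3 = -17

x1 = 6, x2 = 6, x3 = -5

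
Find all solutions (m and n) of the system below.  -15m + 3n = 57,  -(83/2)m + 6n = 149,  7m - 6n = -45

Row-reduce:
R1 ← R1 / (-15).
R2 ← R2 + 83/2·R1.
R3 ← R3 − 7·R1.
R2 ← R2 / (-23/10).
R1 ← R1 + 1/5·R2.
R3 ← R3 + 23/5·R2.
Row 3 reduces to 0 = -1, a contradiction. The system is inconsistent.

no solution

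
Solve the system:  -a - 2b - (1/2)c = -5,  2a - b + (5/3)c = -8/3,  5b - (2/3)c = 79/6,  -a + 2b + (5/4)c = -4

no solution

Row-reduce:
R1 ← R1 / (-1).
R2 ← R2 − 2·R1.
R4 ← R4 + 1·R1.
R2 ← R2 / (-5).
R1 ← R1 − 2·R2.
R3 ← R3 − 5·R2.
R4 ← R4 − 4·R2.
Swap R3 and R4.
R3 ← R3 / (137/60).
R1 ← R1 − 23/30·R3.
R2 ← R2 + 2/15·R3.
Row 4 reduces to 0 = 1/2, a contradiction. The system is inconsistent.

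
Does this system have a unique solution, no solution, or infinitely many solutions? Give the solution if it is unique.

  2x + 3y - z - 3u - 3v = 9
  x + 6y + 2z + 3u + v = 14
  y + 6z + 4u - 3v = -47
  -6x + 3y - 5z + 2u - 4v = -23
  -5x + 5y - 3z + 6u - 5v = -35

x = 4, y = 3, z = -4, u = -2, v = 6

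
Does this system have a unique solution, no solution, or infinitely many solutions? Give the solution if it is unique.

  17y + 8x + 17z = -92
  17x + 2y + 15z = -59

infinitely many solutions

Row-reduce:
R1 ← R1 / (8).
R2 ← R2 − 17·R1.
R2 ← R2 / (-273/8).
R1 ← R1 − 17/8·R2.
Rank is 2 with 3 unknowns, leaving z free.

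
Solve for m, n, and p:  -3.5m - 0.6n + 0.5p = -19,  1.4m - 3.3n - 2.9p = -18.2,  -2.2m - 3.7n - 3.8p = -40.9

Row-reduce the augmented matrix:
R1 ← R1 / (-7/2).
R2 ← R2 − 7/5·R1.
R3 ← R3 + 11/5·R1.
R2 ← R2 / (-177/50).
R1 ← R1 − 6/35·R2.
R3 ← R3 + 1163/350·R2.
R3 ← R3 / (-1305/826).
R1 ← R1 + 113/413·R3.
R2 ← R2 − 45/59·R3.
Reading off the reduced rows gives m = 5, n = 5, p = 3.

m = 5, n = 5, p = 3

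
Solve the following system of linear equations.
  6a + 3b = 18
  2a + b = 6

Row-reduce:
R1 ← R1 / (6).
R2 ← R2 − 2·R1.
Rank is 1 with 2 unknowns, leaving b free.

infinitely many solutions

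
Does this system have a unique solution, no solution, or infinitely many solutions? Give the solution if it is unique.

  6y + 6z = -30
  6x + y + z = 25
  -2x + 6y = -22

x = 5, y = -2, z = -3

Row-reduce the augmented matrix:
Swap R1 and R2.
R1 ← R1 / (6).
R3 ← R3 + 2·R1.
R2 ← R2 / (6).
R1 ← R1 − 1/6·R2.
R3 ← R3 − 19/3·R2.
R3 ← R3 / (-6).
R2 ← R2 − 1·R3.
Reading off the reduced rows gives x = 5, y = -2, z = -3.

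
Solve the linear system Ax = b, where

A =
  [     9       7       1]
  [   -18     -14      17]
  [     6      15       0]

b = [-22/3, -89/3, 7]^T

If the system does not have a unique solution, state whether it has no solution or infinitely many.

x_1 = -4/3, x_2 = 1, x_3 = -7/3

Row-reduce the augmented matrix:
R1 ← R1 / (9).
R2 ← R2 + 18·R1.
R3 ← R3 − 6·R1.
Swap R2 and R3.
R2 ← R2 / (31/3).
R1 ← R1 − 7/9·R2.
R3 ← R3 / (19).
R1 ← R1 − 5/31·R3.
R2 ← R2 + 2/31·R3.
Reading off the reduced rows gives x_1 = -4/3, x_2 = 1, x_3 = -7/3.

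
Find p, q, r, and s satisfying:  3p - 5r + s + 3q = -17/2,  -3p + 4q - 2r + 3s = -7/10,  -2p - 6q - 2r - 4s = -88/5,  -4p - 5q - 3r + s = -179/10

Row-reduce the augmented matrix:
R1 ← R1 / (3).
R2 ← R2 + 3·R1.
R3 ← R3 + 2·R1.
R4 ← R4 + 4·R1.
R2 ← R2 / (7).
R1 ← R1 − 1·R2.
R3 ← R3 + 4·R2.
R4 ← R4 + 1·R2.
R3 ← R3 / (-28/3).
R1 ← R1 + 2/3·R3.
R2 ← R2 + 1·R3.
R4 ← R4 + 32/3·R3.
R4 ← R4 / (201/49).
R1 ← R1 + 8/49·R4.
R2 ← R2 − 67/98·R4.
R3 ← R3 − 11/98·R4.
Reading off the reduced rows gives p = 3/5, q = 7/5, r = 3, s = 1/2.

p = 3/5, q = 7/5, r = 3, s = 1/2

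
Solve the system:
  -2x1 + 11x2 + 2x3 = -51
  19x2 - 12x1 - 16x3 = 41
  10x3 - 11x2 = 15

Row-reduce the augmented matrix:
R1 ← R1 / (-2).
R2 ← R2 + 12·R1.
R2 ← R2 / (-47).
R1 ← R1 + 11/2·R2.
R3 ← R3 + 11·R2.
R3 ← R3 / (778/47).
R1 ← R1 − 107/47·R3.
R2 ← R2 − 28/47·R3.
Reading off the reduced rows gives x1 = -6, x2 = -5, x3 = -4.

x1 = -6, x2 = -5, x3 = -4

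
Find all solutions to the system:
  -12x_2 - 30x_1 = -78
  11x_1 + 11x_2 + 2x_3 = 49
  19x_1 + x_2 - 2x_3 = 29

infinitely many solutions

Row-reduce:
R1 ← R1 / (-30).
R2 ← R2 − 11·R1.
R3 ← R3 − 19·R1.
R2 ← R2 / (33/5).
R1 ← R1 − 2/5·R2.
R3 ← R3 + 33/5·R2.
Rank is 2 with 3 unknowns, leaving x_3 free.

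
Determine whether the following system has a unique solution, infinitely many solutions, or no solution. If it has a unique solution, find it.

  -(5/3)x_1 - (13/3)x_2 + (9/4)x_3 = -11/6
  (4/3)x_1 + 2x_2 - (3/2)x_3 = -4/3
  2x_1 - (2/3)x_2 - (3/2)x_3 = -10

no solution

Row-reduce:
R1 ← R1 / (-5/3).
R2 ← R2 − 4/3·R1.
R3 ← R3 − 2·R1.
R2 ← R2 / (-22/15).
R1 ← R1 − 13/5·R2.
R3 ← R3 + 88/15·R2.
Row 3 reduces to 0 = -1, a contradiction. The system is inconsistent.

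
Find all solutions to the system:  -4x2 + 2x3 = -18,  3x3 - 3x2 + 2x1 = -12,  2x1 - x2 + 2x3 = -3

Row-reduce:
Swap R1 and R2.
R1 ← R1 / (2).
R3 ← R3 − 2·R1.
R2 ← R2 / (-4).
R1 ← R1 + 3/2·R2.
R3 ← R3 − 2·R2.
Rank is 2 with 3 unknowns, leaving x3 free.

infinitely many solutions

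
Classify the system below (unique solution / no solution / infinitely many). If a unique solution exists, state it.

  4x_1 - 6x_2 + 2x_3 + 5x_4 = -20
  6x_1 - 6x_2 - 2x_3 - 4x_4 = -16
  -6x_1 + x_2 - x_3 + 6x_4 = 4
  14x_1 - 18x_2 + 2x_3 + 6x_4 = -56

infinitely many solutions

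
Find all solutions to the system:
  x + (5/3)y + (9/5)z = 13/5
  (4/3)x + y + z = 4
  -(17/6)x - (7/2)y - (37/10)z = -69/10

no solution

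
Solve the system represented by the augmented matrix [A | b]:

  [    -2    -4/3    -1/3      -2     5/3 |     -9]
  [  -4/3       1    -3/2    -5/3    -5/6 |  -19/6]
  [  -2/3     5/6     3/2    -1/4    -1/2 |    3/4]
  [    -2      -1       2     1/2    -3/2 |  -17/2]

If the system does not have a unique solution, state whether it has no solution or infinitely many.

Row-reduce:
R1 ← R1 / (-2).
R2 ← R2 + 4/3·R1.
R3 ← R3 + 2/3·R1.
R4 ← R4 + 2·R1.
R2 ← R2 / (17/9).
R1 ← R1 − 2/3·R2.
R3 ← R3 − 23/18·R2.
R4 ← R4 − 1/3·R2.
R3 ← R3 / (505/204).
R1 ← R1 − 21/34·R3.
R2 ← R2 + 23/34·R3.
R4 ← R4 − 87/34·R3.
R4 ← R4 / (957/505).
R1 ← R1 − 967/1010·R4.
R2 ← R2 + 1/1010·R4.
R3 ← R3 − 131/505·R4.
Rank is 4 with 5 unknowns, leaving x_5 free.

infinitely many solutions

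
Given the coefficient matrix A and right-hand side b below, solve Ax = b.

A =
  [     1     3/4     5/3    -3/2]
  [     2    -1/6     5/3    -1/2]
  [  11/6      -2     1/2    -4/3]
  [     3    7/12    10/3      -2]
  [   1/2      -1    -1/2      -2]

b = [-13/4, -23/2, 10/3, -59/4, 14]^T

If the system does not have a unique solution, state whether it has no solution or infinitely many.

x_1 = -5, x_2 = -3, x_3 = -3, x_4 = -6

Row-reduce the augmented matrix:
R2 ← R2 − 2·R1.
R3 ← R3 − 11/6·R1.
R4 ← R4 − 3·R1.
R5 ← R5 − 1/2·R1.
R2 ← R2 / (-5/3).
R1 ← R1 − 3/4·R2.
R3 ← R3 + 27/8·R2.
R4 ← R4 + 5/3·R2.
R5 ← R5 + 11/8·R2.
R3 ← R3 / (59/72).
R1 ← R1 − 11/12·R3.
R2 ← R2 − 1·R3.
R5 ← R5 − 1/24·R3.
Swap R4 and R5.
R4 ← R4 / (-369/118).
R1 ← R1 − 437/118·R4.
R2 ← R2 − 174/59·R4.
R3 ← R3 + 525/118·R4.
R5 reduces to 0 = 0, so the extra equation is consistent.
Reading off the reduced rows gives x_1 = -5, x_2 = -3, x_3 = -3, x_4 = -6.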